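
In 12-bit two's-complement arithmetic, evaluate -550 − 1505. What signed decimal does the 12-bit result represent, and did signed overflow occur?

2041; overflow

-550 → 110111011010
1505 → 010111100001
Subtract via negate-and-add: invert 010111100001 + 1 = 101000011111 (i.e. -1505).
  110111011010
+ 101000011111
= 011111111001  (discard carry-out 1)
Result 011111111001: MSB = 0 → value 2041.
Both addends (after negating the subtrahend) are negative but the stored result is non-negative: signed overflow. The true value -550 − 1505 = -2055 lies outside [-2048, 2047].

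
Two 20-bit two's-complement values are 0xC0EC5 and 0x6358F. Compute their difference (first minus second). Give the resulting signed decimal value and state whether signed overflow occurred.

383286; overflow

0xC0EC5 = 11000000111011000101 = -258363 (signed)
0x6358F = 01100011010110001111 = 406927 (signed)
Subtract via negate-and-add: invert 01100011010110001111 + 1 = 10011100101001110001 (i.e. -406927).
  11000000111011000101
+ 10011100101001110001
= 01011101100100110110  (discard carry-out 1)
Result 01011101100100110110: MSB = 0 → value 383286.
Both addends (after negating the subtrahend) are negative but the stored result is non-negative: signed overflow. The true value -258363 − 406927 = -665290 lies outside [-524288, 524287].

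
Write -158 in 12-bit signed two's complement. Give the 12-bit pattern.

|-158| = 158 = 000010011110 in 12 bits.
Invert the bits: 111101100001. Add 1: 111101100010.

111101100010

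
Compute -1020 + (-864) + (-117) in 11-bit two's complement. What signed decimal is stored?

47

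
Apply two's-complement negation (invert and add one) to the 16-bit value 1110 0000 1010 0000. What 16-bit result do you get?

0001111101100000

Invert: 0001111101011111. Add 1: 0001111101100000.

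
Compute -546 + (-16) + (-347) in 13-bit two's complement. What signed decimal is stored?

-909

-546 + (-16) = -562 (1110111001110)
-562 + (-347) = -909 (1110001110011)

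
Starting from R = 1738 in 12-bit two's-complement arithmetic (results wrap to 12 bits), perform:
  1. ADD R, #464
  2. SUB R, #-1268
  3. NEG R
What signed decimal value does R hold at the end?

Start: R = 1738 = 011011001010.
R = 1738 + 464 = 2202; wraps to -1894 = 100010011010
R = -1894 − (-1268) = -626 = 110110001110
R = −(-626) = 626 = 001001110010

626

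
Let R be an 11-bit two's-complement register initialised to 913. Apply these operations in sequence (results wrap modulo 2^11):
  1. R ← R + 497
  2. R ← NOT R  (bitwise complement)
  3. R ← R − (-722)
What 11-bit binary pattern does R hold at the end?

Start: R = 913 = 01110010001.
R = 913 + 497 = 1410; wraps to -638 = 10110000010
R = NOT 10110000010 = 01001111101 = 637
R = 637 − (-722) = 1359; wraps to -689 = 10101001111

10101001111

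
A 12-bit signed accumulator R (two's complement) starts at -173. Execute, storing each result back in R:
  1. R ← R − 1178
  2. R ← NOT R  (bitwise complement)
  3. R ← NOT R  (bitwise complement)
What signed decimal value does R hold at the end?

Start: R = -173 = 111101010011.
R = -173 − 1178 = -1351 = 101010111001
R = NOT 101010111001 = 010101000110 = 1350
R = NOT 010101000110 = 101010111001 = -1351

-1351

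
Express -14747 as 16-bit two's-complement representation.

|-14747| = 14747 = 0011100110011011 in 16 bits.
Invert the bits: 1100011001100100. Add 1: 1100011001100101.

1100011001100101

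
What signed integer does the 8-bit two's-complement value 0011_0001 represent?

MSB is 0, so the value is non-negative: 00110001 = 49.

49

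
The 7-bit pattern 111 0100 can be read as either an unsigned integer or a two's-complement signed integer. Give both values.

unsigned = 116, signed = -12

Unsigned: 1110100 = 116.
Signed: MSB=1 → 116 − 128 = -12.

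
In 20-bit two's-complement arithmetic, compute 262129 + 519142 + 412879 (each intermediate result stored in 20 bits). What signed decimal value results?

145574

262129 + 519142 = 781271 → wraps to -267305 (10111110101111010111)
-267305 + 412879 = 145574 (00100011100010100110)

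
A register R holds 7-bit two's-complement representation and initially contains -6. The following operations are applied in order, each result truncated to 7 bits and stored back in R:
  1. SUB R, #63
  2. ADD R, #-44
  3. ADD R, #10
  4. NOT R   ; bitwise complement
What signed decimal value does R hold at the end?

-26

Start: R = -6 = 1111010.
R = -6 − 63 = -69; wraps to 59 = 0111011
R = 59 + (-44) = 15 = 0001111
R = 15 + 10 = 25 = 0011001
R = NOT 0011001 = 1100110 = -26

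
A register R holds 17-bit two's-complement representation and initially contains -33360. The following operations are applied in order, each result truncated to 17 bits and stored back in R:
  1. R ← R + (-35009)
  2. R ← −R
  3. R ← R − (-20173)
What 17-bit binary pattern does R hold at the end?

10101100111011110

Start: R = -33360 = 10111110110110000.
R = -33360 + (-35009) = -68369; wraps to 62703 = 01111010011101111
R = −(62703) = -62703 = 10000101100010001
R = -62703 − (-20173) = -42530 = 10101100111011110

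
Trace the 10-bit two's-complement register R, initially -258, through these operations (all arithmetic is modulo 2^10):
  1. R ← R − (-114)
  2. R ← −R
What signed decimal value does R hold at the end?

144

Start: R = -258 = 1011111110.
R = -258 − (-114) = -144 = 1101110000
R = −(-144) = 144 = 0010010000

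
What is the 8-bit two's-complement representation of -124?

|-124| = 124 = 01111100 in 8 bits.
Invert the bits: 10000011. Add 1: 10000100.
Check: 10000100 reads as 132 − 256 = -124.

10000100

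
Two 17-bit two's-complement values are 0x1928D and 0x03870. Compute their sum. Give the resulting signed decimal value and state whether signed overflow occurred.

-13571; no overflow

0x1928D = 11001001010001101 = -28019 (signed)
0x03870 = 00011100001110000 = 14448 (signed)
  11001001010001101
+ 00011100001110000
= 11100101011111101
Result 11100101011111101: MSB = 1 → 117501 − 131072 = -13571.
Addends have opposite signs, so signed overflow cannot occur.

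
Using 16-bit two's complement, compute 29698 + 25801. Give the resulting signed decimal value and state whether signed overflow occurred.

-10037; overflow

29698 → 0111010000000010
25801 → 0110010011001001
  0111010000000010
+ 0110010011001001
= 1101100011001011
Result 1101100011001011: MSB = 1 → 55499 − 65536 = -10037.
Both addends are non-negative but the stored result is negative: signed overflow. The true value 29698 + 25801 = 55499 lies outside [-32768, 32767].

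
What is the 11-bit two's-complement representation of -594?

|-594| = 594 = 01001010010 in 11 bits.
Invert the bits: 10110101101. Add 1: 10110101110.
Check: 10110101110 reads as 1454 − 2048 = -594.

10110101110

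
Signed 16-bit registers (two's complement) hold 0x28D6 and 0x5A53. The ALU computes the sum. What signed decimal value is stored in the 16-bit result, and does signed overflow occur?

0x28D6 = 0010100011010110 = 10454 (signed)
0x5A53 = 0101101001010011 = 23123 (signed)
  0010100011010110
+ 0101101001010011
= 1000001100101001
Result 1000001100101001: MSB = 1 → 33577 − 65536 = -31959.
Both addends are non-negative but the stored result is negative: signed overflow. The true value 10454 + 23123 = 33577 lies outside [-32768, 32767].

-31959; overflow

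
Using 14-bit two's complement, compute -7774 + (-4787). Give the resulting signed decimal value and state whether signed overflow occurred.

3823; overflow

-7774 → 10000110100010
-4787 → 10110101001101
  10000110100010
+ 10110101001101
= 00111011101111  (discard carry-out 1)
Result 00111011101111: MSB = 0 → value 3823.
Both addends are negative but the stored result is non-negative: signed overflow. The true value -7774 + (-4787) = -12561 lies outside [-8192, 8191].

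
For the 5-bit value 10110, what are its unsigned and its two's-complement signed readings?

Unsigned: 10110 = 22.
Signed: MSB=1 → 22 − 32 = -10.

unsigned = 22, signed = -10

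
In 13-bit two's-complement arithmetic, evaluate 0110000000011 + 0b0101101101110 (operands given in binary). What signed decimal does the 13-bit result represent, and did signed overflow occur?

0110000000011 = 3075 (signed)
0b0101101101110 → 0101101101110 = 2926 (signed)
  0110000000011
+ 0101101101110
= 1011101110001
Result 1011101110001: MSB = 1 → 6001 − 8192 = -2191.
Both addends are non-negative but the stored result is negative: signed overflow. The true value 3075 + 2926 = 6001 lies outside [-4096, 4095].

-2191; overflow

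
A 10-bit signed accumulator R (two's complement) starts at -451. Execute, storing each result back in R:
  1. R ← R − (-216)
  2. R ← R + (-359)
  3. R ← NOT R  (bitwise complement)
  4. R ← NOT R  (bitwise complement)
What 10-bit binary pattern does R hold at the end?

0110101110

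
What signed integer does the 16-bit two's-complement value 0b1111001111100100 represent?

-3100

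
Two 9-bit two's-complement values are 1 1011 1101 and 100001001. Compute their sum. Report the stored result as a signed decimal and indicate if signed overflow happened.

1 1011 1101 → 110111101 = -67 (signed)
100001001 = -247 (signed)
  110111101
+ 100001001
= 011000110  (discard carry-out 1)
Result 011000110: MSB = 0 → value 198.
Both addends are negative but the stored result is non-negative: signed overflow. The true value -67 + (-247) = -314 lies outside [-256, 255].

198; overflow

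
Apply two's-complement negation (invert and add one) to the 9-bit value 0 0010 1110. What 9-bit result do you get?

Invert: 111010001. Add 1: 111010010.

111010010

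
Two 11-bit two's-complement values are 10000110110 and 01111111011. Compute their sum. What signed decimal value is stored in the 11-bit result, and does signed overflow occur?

10000110110 = -970 (signed)
01111111011 = 1019 (signed)
  10000110110
+ 01111111011
= 00000110001  (discard carry-out 1)
Result 00000110001: MSB = 0 → value 49.
Addends have opposite signs, so signed overflow cannot occur.

49; no overflow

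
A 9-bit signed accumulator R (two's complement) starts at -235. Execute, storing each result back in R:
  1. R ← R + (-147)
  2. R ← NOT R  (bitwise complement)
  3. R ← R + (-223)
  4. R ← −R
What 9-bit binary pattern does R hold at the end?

101100010

Start: R = -235 = 100010101.
R = -235 + (-147) = -382; wraps to 130 = 010000010
R = NOT 010000010 = 101111101 = -131
R = -131 + (-223) = -354; wraps to 158 = 010011110
R = −(158) = -158 = 101100010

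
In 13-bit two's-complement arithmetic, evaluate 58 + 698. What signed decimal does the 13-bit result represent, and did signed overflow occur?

756; no overflow

58 → 0000000111010
698 → 0001010111010
  0000000111010
+ 0001010111010
= 0001011110100
Result 0001011110100: MSB = 0 → value 756.
Both addends are non-negative and so is the stored result: no signed overflow.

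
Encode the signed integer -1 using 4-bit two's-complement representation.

|-1| = 1 = 0001 in 4 bits.
Invert the bits: 1110. Add 1: 1111.

1111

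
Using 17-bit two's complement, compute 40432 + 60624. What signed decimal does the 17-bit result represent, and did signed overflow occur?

-30016; overflow

40432 → 01001110111110000
60624 → 01110110011010000
  01001110111110000
+ 01110110011010000
= 11000101011000000
Result 11000101011000000: MSB = 1 → 101056 − 131072 = -30016.
Both addends are non-negative but the stored result is negative: signed overflow. The true value 40432 + 60624 = 101056 lies outside [-65536, 65535].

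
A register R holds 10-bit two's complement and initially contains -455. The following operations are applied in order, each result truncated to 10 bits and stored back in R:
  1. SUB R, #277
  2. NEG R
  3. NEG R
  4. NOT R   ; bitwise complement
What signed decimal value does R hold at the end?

Start: R = -455 = 1000111001.
R = -455 − 277 = -732; wraps to 292 = 0100100100
R = −(292) = -292 = 1011011100
R = −(-292) = 292 = 0100100100
R = NOT 0100100100 = 1011011011 = -293

-293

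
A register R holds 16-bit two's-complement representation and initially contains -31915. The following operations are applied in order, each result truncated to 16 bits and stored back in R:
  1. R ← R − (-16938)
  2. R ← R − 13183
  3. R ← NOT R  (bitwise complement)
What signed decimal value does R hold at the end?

28159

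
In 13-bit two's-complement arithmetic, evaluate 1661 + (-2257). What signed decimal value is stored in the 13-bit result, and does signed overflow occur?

-596; no overflow

1661 → 0011001111101
-2257 → 1011100101111
  0011001111101
+ 1011100101111
= 1110110101100
Result 1110110101100: MSB = 1 → 7596 − 8192 = -596.
Addends have opposite signs, so signed overflow cannot occur.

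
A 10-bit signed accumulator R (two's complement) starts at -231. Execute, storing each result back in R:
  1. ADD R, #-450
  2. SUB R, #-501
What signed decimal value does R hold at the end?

Start: R = -231 = 1100011001.
R = -231 + (-450) = -681; wraps to 343 = 0101010111
R = 343 − (-501) = 844; wraps to -180 = 1101001100

-180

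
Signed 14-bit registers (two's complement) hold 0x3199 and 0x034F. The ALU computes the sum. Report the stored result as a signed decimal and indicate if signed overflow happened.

-2840; no overflow

0x3199 = 11000110011001 = -3687 (signed)
0x034F = 00001101001111 = 847 (signed)
  11000110011001
+ 00001101001111
= 11010011101000
Result 11010011101000: MSB = 1 → 13544 − 16384 = -2840.
Addends have opposite signs, so signed overflow cannot occur.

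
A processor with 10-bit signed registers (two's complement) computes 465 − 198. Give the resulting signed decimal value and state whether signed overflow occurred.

267; no overflow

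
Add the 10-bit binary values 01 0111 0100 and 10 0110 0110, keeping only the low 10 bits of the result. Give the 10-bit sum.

1111011010

  0101110100
+ 1001100110
= 1111011010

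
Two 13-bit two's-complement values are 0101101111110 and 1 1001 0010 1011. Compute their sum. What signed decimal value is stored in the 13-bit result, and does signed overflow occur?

0101101111110 = 2942 (signed)
1 1001 0010 1011 → 1100100101011 = -1749 (signed)
  0101101111110
+ 1100100101011
= 0010010101001  (discard carry-out 1)
Result 0010010101001: MSB = 0 → value 1193.
Addends have opposite signs, so signed overflow cannot occur.

1193; no overflow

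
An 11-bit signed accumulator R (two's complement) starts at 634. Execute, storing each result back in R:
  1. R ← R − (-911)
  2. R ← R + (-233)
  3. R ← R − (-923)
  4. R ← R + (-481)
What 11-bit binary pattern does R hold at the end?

Start: R = 634 = 01001111010.
R = 634 − (-911) = 1545; wraps to -503 = 11000001001
R = -503 + (-233) = -736 = 10100100000
R = -736 − (-923) = 187 = 00010111011
R = 187 + (-481) = -294 = 11011011010

11011011010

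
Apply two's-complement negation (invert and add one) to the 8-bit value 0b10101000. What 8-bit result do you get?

01011000

Invert: 01010111. Add 1: 01011000.
Check: 10101000 = -88, 01011000 = 88.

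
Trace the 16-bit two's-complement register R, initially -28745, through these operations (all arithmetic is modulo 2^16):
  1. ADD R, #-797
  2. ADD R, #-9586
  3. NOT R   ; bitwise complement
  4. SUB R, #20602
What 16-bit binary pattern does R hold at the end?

Start: R = -28745 = 1000111110110111.
R = -28745 + (-797) = -29542 = 1000110010011010
R = -29542 + (-9586) = -39128; wraps to 26408 = 0110011100101000
R = NOT 0110011100101000 = 1001100011010111 = -26409
R = -26409 − 20602 = -47011; wraps to 18525 = 0100100001011101

0100100001011101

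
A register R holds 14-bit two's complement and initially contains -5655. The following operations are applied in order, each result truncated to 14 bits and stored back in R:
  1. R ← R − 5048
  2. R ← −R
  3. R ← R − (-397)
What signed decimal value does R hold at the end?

-5284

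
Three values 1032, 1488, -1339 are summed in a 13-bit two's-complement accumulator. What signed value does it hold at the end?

1032 + 1488 = 2520 (0100111011000)
2520 + (-1339) = 1181 (0010010011101)

1181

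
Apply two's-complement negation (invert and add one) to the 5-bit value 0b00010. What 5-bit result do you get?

11110

Invert: 11101. Add 1: 11110.
Check: 00010 = 2, 11110 = -2.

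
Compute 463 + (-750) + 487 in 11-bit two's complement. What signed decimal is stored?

200

463 + (-750) = -287 (11011100001)
-287 + 487 = 200 (00011001000)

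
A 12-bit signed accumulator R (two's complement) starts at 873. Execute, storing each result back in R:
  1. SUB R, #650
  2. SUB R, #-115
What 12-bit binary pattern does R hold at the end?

000101010010

Start: R = 873 = 001101101001.
R = 873 − 650 = 223 = 000011011111
R = 223 − (-115) = 338 = 000101010010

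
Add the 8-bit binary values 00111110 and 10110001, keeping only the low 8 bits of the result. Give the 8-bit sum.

  00111110
+ 10110001
= 11101111

11101111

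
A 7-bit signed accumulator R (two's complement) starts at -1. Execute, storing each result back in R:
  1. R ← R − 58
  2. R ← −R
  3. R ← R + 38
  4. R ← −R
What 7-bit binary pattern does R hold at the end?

Start: R = -1 = 1111111.
R = -1 − 58 = -59 = 1000101
R = −(-59) = 59 = 0111011
R = 59 + 38 = 97; wraps to -31 = 1100001
R = −(-31) = 31 = 0011111

0011111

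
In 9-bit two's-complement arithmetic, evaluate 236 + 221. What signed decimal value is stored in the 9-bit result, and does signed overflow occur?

-55; overflow

236 → 011101100
221 → 011011101
  011101100
+ 011011101
= 111001001
Result 111001001: MSB = 1 → 457 − 512 = -55.
Both addends are non-negative but the stored result is negative: signed overflow. The true value 236 + 221 = 457 lies outside [-256, 255].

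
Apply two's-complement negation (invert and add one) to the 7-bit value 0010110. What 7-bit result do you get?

1101010

Invert: 1101001. Add 1: 1101010.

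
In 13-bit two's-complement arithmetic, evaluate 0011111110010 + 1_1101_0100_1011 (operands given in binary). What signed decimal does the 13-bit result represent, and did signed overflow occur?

1341; no overflow

0011111110010 = 2034 (signed)
1_1101_0100_1011 → 1110101001011 = -693 (signed)
  0011111110010
+ 1110101001011
= 0010100111101  (discard carry-out 1)
Result 0010100111101: MSB = 0 → value 1341.
Addends have opposite signs, so signed overflow cannot occur.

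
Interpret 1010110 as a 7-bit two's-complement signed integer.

MSB is 1, so the value is negative.
Invert: 0101001. Add 1: 0101010 = 42. So the value is −42.

-42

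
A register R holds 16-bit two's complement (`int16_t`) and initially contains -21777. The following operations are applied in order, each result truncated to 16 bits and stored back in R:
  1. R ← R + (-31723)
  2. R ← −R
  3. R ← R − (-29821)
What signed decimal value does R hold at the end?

17785

Start: R = -21777 = 1010101011101111.
R = -21777 + (-31723) = -53500; wraps to 12036 = 0010111100000100
R = −(12036) = -12036 = 1101000011111100
R = -12036 − (-29821) = 17785 = 0100010101111001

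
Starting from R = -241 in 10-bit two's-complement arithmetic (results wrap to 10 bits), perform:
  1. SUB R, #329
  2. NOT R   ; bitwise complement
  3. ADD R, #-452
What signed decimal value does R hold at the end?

Start: R = -241 = 1100001111.
R = -241 − 329 = -570; wraps to 454 = 0111000110
R = NOT 0111000110 = 1000111001 = -455
R = -455 + (-452) = -907; wraps to 117 = 0001110101

117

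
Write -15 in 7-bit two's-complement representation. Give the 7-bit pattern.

1110001

|-15| = 15 = 0001111 in 7 bits.
Invert the bits: 1110000. Add 1: 1110001.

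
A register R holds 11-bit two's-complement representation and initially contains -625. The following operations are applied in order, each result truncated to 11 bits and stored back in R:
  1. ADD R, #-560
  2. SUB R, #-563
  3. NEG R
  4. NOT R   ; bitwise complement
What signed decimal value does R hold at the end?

Start: R = -625 = 10110001111.
R = -625 + (-560) = -1185; wraps to 863 = 01101011111
R = 863 − (-563) = 1426; wraps to -622 = 10110010010
R = −(-622) = 622 = 01001101110
R = NOT 01001101110 = 10110010001 = -623

-623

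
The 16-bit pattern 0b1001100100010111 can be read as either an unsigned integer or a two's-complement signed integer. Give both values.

unsigned = 39191, signed = -26345

Unsigned: 1001100100010111 = 39191.
Signed: MSB=1 → 39191 − 65536 = -26345.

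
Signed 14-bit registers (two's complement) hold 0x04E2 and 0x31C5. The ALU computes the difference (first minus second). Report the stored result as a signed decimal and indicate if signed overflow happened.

0x04E2 = 00010011100010 = 1250 (signed)
0x31C5 = 11000111000101 = -3643 (signed)
Subtract via negate-and-add: invert 11000111000101 + 1 = 00111000111011 (i.e. 3643).
  00010011100010
+ 00111000111011
= 01001100011101
Result 01001100011101: MSB = 0 → value 4893.
Both addends (after negating the subtrahend) are non-negative and so is the stored result: no signed overflow.

4893; no overflow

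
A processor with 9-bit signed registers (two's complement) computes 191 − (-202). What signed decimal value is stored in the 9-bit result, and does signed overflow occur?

-119; overflow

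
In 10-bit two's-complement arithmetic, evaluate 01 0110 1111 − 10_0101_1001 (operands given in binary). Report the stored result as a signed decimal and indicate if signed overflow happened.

-234; overflow

01 0110 1111 → 0101101111 = 367 (signed)
10_0101_1001 → 1001011001 = -423 (signed)
Subtract via negate-and-add: invert 1001011001 + 1 = 0110100111 (i.e. 423).
  0101101111
+ 0110100111
= 1100010110
Result 1100010110: MSB = 1 → 790 − 1024 = -234.
Both addends (after negating the subtrahend) are non-negative but the stored result is negative: signed overflow. The true value 367 − (-423) = 790 lies outside [-512, 511].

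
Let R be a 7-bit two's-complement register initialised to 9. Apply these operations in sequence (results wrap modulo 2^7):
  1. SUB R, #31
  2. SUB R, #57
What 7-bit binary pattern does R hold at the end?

0110001

Start: R = 9 = 0001001.
R = 9 − 31 = -22 = 1101010
R = -22 − 57 = -79; wraps to 49 = 0110001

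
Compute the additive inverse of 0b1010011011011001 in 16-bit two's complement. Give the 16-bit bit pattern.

0101100100100111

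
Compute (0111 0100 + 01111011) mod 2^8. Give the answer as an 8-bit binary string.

11101111

  01110100
+ 01111011
= 11101111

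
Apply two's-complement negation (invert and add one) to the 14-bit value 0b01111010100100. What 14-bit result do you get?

Invert: 10000101011011. Add 1: 10000101011100.

10000101011100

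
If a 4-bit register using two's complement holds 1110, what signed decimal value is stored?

MSB is 1, so the value is negative.
Unsigned reading: 14. Subtract 2^4 = 16: 14 − 16 = -2.

-2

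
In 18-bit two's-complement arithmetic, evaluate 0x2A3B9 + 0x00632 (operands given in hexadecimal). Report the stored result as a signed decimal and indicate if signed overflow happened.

-87573; no overflow

0x2A3B9 = 101010001110111001 = -89159 (signed)
0x00632 = 000000011000110010 = 1586 (signed)
  101010001110111001
+ 000000011000110010
= 101010100111101011
Result 101010100111101011: MSB = 1 → 174571 − 262144 = -87573.
Addends have opposite signs, so signed overflow cannot occur.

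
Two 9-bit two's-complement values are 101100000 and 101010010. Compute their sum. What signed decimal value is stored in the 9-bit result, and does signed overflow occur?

178; overflow

101100000 = -160 (signed)
101010010 = -174 (signed)
  101100000
+ 101010010
= 010110010  (discard carry-out 1)
Result 010110010: MSB = 0 → value 178.
Both addends are negative but the stored result is non-negative: signed overflow. The true value -160 + (-174) = -334 lies outside [-256, 255].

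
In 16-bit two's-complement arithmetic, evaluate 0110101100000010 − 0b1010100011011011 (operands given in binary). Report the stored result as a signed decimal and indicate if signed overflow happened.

0110101100000010 = 27394 (signed)
0b1010100011011011 → 1010100011011011 = -22309 (signed)
Subtract via negate-and-add: invert 1010100011011011 + 1 = 0101011100100101 (i.e. 22309).
  0110101100000010
+ 0101011100100101
= 1100001000100111
Result 1100001000100111: MSB = 1 → 49703 − 65536 = -15833.
Both addends (after negating the subtrahend) are non-negative but the stored result is negative: signed overflow. The true value 27394 − (-22309) = 49703 lies outside [-32768, 32767].

-15833; overflow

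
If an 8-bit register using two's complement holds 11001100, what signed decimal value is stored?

-52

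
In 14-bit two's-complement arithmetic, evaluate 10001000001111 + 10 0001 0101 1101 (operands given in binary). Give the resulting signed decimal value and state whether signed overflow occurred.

10001000001111 = -7665 (signed)
10 0001 0101 1101 → 10000101011101 = -7843 (signed)
  10001000001111
+ 10000101011101
= 00001101101100  (discard carry-out 1)
Result 00001101101100: MSB = 0 → value 876.
Both addends are negative but the stored result is non-negative: signed overflow. The true value -7665 + (-7843) = -15508 lies outside [-8192, 8191].

876; overflow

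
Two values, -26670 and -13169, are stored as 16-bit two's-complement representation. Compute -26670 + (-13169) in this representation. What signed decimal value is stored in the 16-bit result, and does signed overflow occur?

-26670 → 1001011111010010
-13169 → 1100110010001111
  1001011111010010
+ 1100110010001111
= 0110010001100001  (discard carry-out 1)
Result 0110010001100001: MSB = 0 → value 25697.
Both addends are negative but the stored result is non-negative: signed overflow. The true value -26670 + (-13169) = -39839 lies outside [-32768, 32767].

25697; overflow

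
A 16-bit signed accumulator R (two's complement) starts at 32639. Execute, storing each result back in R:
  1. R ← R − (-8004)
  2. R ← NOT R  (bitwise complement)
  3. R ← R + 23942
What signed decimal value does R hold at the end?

-16702

Start: R = 32639 = 0111111101111111.
R = 32639 − (-8004) = 40643; wraps to -24893 = 1001111011000011
R = NOT 1001111011000011 = 0110000100111100 = 24892
R = 24892 + 23942 = 48834; wraps to -16702 = 1011111011000010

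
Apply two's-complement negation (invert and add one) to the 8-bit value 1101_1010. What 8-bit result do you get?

Invert: 00100101. Add 1: 00100110.
Check: 11011010 = -38, 00100110 = 38.

00100110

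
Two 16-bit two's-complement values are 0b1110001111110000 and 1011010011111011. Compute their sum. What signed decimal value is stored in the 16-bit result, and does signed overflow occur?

-26389; no overflow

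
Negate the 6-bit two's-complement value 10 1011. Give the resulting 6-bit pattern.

Invert: 010100. Add 1: 010101.
Check: 101011 = -21, 010101 = 21.

010101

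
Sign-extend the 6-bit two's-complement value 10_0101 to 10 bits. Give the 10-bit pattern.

1111100101

MSB of 100101 is 1; replicate it into the new high bits.
1111|100101 → 1111100101 (still -27).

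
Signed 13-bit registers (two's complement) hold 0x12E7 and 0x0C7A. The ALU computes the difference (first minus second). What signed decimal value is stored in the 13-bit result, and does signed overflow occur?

0x12E7 = 1001011100111 = -3353 (signed)
0x0C7A = 0110001111010 = 3194 (signed)
Subtract via negate-and-add: invert 0110001111010 + 1 = 1001110000110 (i.e. -3194).
  1001011100111
+ 1001110000110
= 0011001101101  (discard carry-out 1)
Result 0011001101101: MSB = 0 → value 1645.
Both addends (after negating the subtrahend) are negative but the stored result is non-negative: signed overflow. The true value -3353 − 3194 = -6547 lies outside [-4096, 4095].

1645; overflow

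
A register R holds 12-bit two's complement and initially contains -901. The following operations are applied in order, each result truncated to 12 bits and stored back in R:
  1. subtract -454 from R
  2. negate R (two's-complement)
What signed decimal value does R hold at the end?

447

Start: R = -901 = 110001111011.
R = -901 − (-454) = -447 = 111001000001
R = −(-447) = 447 = 000110111111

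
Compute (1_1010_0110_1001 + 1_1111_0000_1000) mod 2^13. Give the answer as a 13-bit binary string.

  1101001101001
+ 1111100001000
= 1100101110001  (discard carry-out 1)

1100101110001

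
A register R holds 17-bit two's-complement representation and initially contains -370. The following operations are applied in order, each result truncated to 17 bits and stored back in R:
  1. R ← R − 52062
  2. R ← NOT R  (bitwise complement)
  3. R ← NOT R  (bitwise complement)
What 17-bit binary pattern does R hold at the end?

Start: R = -370 = 11111111010001110.
R = -370 − 52062 = -52432 = 10011001100110000
R = NOT 10011001100110000 = 01100110011001111 = 52431
R = NOT 01100110011001111 = 10011001100110000 = -52432

10011001100110000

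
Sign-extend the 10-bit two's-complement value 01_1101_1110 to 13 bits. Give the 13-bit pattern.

0000111011110

MSB of 0111011110 is 0; replicate it into the new high bits.
000|0111011110 → 0000111011110 (still 478).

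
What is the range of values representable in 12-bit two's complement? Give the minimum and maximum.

min = -2048, max = 2047

Minimum: −2^11 = -2048.
Maximum: 2^11 − 1 = 2047.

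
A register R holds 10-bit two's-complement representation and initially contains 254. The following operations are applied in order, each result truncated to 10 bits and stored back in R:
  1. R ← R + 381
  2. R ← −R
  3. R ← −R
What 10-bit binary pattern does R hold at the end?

Start: R = 254 = 0011111110.
R = 254 + 381 = 635; wraps to -389 = 1001111011
R = −(-389) = 389 = 0110000101
R = −(389) = -389 = 1001111011

1001111011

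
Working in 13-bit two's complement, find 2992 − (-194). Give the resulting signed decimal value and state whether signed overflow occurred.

3186; no overflow

2992 → 0101110110000
-194 → 1111100111110
Subtract via negate-and-add: invert 1111100111110 + 1 = 0000011000010 (i.e. 194).
  0101110110000
+ 0000011000010
= 0110001110010
Result 0110001110010: MSB = 0 → value 3186.
Both addends (after negating the subtrahend) are non-negative and so is the stored result: no signed overflow.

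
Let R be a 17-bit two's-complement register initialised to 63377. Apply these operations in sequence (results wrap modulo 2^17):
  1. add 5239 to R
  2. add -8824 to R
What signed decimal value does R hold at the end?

59792

Start: R = 63377 = 01111011110010001.
R = 63377 + 5239 = 68616; wraps to -62456 = 10000110000001000
R = -62456 + (-8824) = -71280; wraps to 59792 = 01110100110010000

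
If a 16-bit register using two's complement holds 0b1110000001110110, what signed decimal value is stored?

-8074

MSB is 1, so the value is negative.
Unsigned reading: 57462. Subtract 2^16 = 65536: 57462 − 65536 = -8074.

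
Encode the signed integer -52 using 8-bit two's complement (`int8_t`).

|-52| = 52 = 00110100 in 8 bits.
Invert the bits: 11001011. Add 1: 11001100.

11001100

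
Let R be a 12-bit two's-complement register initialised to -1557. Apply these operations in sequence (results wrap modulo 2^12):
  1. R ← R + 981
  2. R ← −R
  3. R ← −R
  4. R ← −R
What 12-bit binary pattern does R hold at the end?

Start: R = -1557 = 100111101011.
R = -1557 + 981 = -576 = 110111000000
R = −(-576) = 576 = 001001000000
R = −(576) = -576 = 110111000000
R = −(-576) = 576 = 001001000000

001001000000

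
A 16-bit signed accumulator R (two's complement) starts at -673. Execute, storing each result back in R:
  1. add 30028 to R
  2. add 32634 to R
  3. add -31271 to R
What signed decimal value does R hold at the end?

Start: R = -673 = 1111110101011111.
R = -673 + 30028 = 29355 = 0111001010101011
R = 29355 + 32634 = 61989; wraps to -3547 = 1111001000100101
R = -3547 + (-31271) = -34818; wraps to 30718 = 0111011111111110

30718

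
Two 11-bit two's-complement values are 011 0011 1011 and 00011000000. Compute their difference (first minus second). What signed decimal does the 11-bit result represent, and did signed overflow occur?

011 0011 1011 → 01100111011 = 827 (signed)
00011000000 = 192 (signed)
Subtract via negate-and-add: invert 00011000000 + 1 = 11101000000 (i.e. -192).
  01100111011
+ 11101000000
= 01001111011  (discard carry-out 1)
Result 01001111011: MSB = 0 → value 635.
Addends (after negating the subtrahend) have opposite signs, so signed overflow cannot occur.

635; no overflow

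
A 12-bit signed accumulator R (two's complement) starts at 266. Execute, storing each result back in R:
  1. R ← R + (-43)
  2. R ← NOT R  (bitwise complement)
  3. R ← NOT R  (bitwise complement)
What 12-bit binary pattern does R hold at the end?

Start: R = 266 = 000100001010.
R = 266 + (-43) = 223 = 000011011111
R = NOT 000011011111 = 111100100000 = -224
R = NOT 111100100000 = 000011011111 = 223

000011011111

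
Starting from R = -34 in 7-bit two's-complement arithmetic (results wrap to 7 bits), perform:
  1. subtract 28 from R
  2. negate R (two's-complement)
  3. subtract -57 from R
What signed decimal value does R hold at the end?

-9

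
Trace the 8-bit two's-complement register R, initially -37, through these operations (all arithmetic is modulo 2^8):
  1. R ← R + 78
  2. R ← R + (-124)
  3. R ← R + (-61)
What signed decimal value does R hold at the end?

112

Start: R = -37 = 11011011.
R = -37 + 78 = 41 = 00101001
R = 41 + (-124) = -83 = 10101101
R = -83 + (-61) = -144; wraps to 112 = 01110000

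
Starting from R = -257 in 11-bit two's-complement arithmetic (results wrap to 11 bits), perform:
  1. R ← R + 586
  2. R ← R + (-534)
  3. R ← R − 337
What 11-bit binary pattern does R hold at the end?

Start: R = -257 = 11011111111.
R = -257 + 586 = 329 = 00101001001
R = 329 + (-534) = -205 = 11100110011
R = -205 − 337 = -542 = 10111100010

10111100010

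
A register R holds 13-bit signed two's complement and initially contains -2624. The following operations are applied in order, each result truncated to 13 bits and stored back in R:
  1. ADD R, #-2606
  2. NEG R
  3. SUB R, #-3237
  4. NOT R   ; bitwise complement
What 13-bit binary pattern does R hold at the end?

Start: R = -2624 = 1010111000000.
R = -2624 + (-2606) = -5230; wraps to 2962 = 0101110010010
R = −(2962) = -2962 = 1010001101110
R = -2962 − (-3237) = 275 = 0000100010011
R = NOT 0000100010011 = 1111011101100 = -276

1111011101100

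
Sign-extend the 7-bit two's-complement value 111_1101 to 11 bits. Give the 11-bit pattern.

MSB of 1111101 is 1; replicate it into the new high bits.
1111|1111101 → 11111111101 (still -3).

11111111101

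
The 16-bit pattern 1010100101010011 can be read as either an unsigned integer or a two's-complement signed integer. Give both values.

unsigned = 43347, signed = -22189

Unsigned: 1010100101010011 = 43347.
Signed: MSB=1 → 43347 − 65536 = -22189.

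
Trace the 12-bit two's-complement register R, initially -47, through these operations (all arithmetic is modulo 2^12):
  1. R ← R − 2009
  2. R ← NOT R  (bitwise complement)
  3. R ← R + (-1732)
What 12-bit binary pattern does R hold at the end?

Start: R = -47 = 111111010001.
R = -47 − 2009 = -2056; wraps to 2040 = 011111111000
R = NOT 011111111000 = 100000000111 = -2041
R = -2041 + (-1732) = -3773; wraps to 323 = 000101000011

000101000011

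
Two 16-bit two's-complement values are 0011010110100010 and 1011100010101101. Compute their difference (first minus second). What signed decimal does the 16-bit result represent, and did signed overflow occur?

0011010110100010 = 13730 (signed)
1011100010101101 = -18259 (signed)
Subtract via negate-and-add: invert 1011100010101101 + 1 = 0100011101010011 (i.e. 18259).
  0011010110100010
+ 0100011101010011
= 0111110011110101
Result 0111110011110101: MSB = 0 → value 31989.
Both addends (after negating the subtrahend) are non-negative and so is the stored result: no signed overflow.

31989; no overflow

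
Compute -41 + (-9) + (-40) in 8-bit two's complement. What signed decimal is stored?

-90

-41 + (-9) = -50 (11001110)
-50 + (-40) = -90 (10100110)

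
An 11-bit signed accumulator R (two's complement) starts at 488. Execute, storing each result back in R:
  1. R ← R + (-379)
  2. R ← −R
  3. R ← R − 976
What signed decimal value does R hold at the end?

963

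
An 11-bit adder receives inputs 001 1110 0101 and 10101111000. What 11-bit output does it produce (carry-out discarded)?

  00111100101
+ 10101111000
= 11101011101

11101011101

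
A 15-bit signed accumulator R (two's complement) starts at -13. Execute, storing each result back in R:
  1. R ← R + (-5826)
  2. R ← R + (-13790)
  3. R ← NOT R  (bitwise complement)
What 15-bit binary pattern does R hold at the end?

100110010101100

Start: R = -13 = 111111111110011.
R = -13 + (-5826) = -5839 = 110100100110001
R = -5839 + (-13790) = -19629; wraps to 13139 = 011001101010011
R = NOT 011001101010011 = 100110010101100 = -13140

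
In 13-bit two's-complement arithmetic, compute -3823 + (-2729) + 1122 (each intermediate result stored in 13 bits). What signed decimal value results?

2762

-3823 + (-2729) = -6552 → wraps to 1640 (0011001101000)
1640 + 1122 = 2762 (0101011001010)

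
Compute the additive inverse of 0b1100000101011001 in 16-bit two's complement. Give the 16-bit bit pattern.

0011111010100111

Invert: 0011111010100110. Add 1: 0011111010100111.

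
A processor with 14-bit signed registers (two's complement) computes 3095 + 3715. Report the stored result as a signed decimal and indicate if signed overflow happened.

3095 → 00110000010111
3715 → 00111010000011
  00110000010111
+ 00111010000011
= 01101010011010
Result 01101010011010: MSB = 0 → value 6810.
Both addends are non-negative and so is the stored result: no signed overflow.

6810; no overflow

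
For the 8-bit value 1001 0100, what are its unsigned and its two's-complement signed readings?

Unsigned: 10010100 = 148.
Signed: MSB=1 → 148 − 256 = -108.

unsigned = 148, signed = -108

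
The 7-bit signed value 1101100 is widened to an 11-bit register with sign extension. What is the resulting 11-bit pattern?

MSB of 1101100 is 1; replicate it into the new high bits.
1111|1101100 → 11111101100 (still -20).

11111101100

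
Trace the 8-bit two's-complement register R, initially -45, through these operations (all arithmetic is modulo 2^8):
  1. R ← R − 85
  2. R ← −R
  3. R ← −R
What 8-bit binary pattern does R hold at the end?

01111110

Start: R = -45 = 11010011.
R = -45 − 85 = -130; wraps to 126 = 01111110
R = −(126) = -126 = 10000010
R = −(-126) = 126 = 01111110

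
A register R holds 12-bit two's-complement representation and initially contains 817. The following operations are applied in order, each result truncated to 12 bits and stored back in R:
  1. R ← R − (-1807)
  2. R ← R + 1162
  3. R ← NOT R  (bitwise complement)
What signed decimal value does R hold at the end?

309

Start: R = 817 = 001100110001.
R = 817 − (-1807) = 2624; wraps to -1472 = 101001000000
R = -1472 + 1162 = -310 = 111011001010
R = NOT 111011001010 = 000100110101 = 309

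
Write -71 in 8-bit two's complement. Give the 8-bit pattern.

|-71| = 71 = 01000111 in 8 bits.
Invert the bits: 10111000. Add 1: 10111001.

10111001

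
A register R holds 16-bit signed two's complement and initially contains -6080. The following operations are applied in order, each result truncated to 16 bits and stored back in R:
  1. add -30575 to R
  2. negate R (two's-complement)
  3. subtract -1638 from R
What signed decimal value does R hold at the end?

Start: R = -6080 = 1110100001000000.
R = -6080 + (-30575) = -36655; wraps to 28881 = 0111000011010001
R = −(28881) = -28881 = 1000111100101111
R = -28881 − (-1638) = -27243 = 1001010110010101

-27243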